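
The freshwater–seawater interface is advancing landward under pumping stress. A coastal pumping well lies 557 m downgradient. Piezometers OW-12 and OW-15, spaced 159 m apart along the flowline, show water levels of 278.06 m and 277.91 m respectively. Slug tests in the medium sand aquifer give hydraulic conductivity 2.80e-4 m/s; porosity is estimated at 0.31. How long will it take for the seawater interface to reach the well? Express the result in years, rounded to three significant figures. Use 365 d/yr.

20.7 years

Hydraulic gradient i = (278.06 − 277.91) / 159 = 0.15 / 159 = 9.434e-4
K = 2.80e-4 m/s × 86400 s/d = 24.19 m/d
Darcy flux q = K·i = 24.19 × 9.434e-4 = 0.02282 m/d
v_s = q/n_e = 0.02282/0.31 = 0.07362 m/d
t = L / v = 557 / 0.07362 = 7566 d
   = 7566 / 365 = 20.7 yr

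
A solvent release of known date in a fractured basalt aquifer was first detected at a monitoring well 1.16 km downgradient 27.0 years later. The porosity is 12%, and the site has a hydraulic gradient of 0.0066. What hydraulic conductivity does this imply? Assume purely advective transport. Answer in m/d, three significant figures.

t = 27.0 years = 9855 d
L = 1.16 km = 1160 m
v = L / t = 1160 / 9855 = 0.1177 m/d
K = v · n / i = 0.1177 × 0.12 / 0.0066 = 2.14 m/d

2.14 m/d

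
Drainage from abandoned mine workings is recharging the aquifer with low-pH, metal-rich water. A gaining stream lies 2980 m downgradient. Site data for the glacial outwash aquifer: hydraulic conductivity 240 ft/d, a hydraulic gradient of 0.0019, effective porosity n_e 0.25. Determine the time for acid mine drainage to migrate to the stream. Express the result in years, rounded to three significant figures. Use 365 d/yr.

K = 240 ft/d × 0.3048 = 73.15 m/d
Specific discharge q = 73.15 × 0.0019 = 0.1390 m/d
v_s = q/n_e = 0.1390/0.25 = 0.5560 m/d
t = L / v = 2980 / 0.5560 = 5360 d
   = 5360 / 365 = 14.7 yr

14.7 years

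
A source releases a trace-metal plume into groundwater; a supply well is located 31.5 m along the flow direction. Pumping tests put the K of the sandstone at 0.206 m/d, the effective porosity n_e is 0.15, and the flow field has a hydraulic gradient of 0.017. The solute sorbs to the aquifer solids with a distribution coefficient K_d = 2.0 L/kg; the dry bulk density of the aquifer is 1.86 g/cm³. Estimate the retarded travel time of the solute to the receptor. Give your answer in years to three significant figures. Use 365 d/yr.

95.4 years

Darcy flux q = K·i = 0.206 × 0.017 = 0.003502 m/d
v = Ki/n = 0.206·0.017/0.15 = 0.02335 m/d
Retardation R = 1 + ρ_b·K_d/n = 1 + 1.86×2.0/0.15 = 25.80
Contaminant velocity v_c = v/R = 0.02335/25.80 = 9.049e-4 m/d
t = L/v_c = 31.5/9.049e-4 = 34810 d
   = 34810/365 = 95.4 yr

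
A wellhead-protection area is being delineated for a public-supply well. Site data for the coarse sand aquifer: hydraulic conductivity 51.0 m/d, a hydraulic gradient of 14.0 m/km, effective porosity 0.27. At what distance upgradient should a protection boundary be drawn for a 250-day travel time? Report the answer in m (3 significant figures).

661 m

q = Ki = 51.0 × 0.014 = 0.7140 m/d
v_s = q/n_e = 0.7140/0.27 = 2.644 m/d
L = v × T = 2.644 × 250 = 661.1 m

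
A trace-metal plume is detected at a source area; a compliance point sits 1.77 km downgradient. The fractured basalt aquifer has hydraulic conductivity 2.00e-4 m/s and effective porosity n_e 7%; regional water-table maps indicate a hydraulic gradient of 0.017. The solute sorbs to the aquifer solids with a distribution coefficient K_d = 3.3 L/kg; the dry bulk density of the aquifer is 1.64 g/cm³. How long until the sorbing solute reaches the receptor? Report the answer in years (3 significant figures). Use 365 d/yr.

K = 2.00e-4 m/s × 86400 s/d = 17.28 m/d
Specific discharge q = 17.28 × 0.017 = 0.2938 m/d
v_s = q/n_e = 0.2938/0.07 = 4.197 m/d
Retardation R = 1 + ρ_b·K_d/n = 1 + 1.64×3.3/0.07 = 78.31
Contaminant velocity v_c = v/R = 4.197/78.31 = 0.05359 m/d
L = 1.77 km = 1770 m
t = L/v_c = 1770/0.05359 = 33030 d
   = 33030/365 = 90.5 yr

90.5 years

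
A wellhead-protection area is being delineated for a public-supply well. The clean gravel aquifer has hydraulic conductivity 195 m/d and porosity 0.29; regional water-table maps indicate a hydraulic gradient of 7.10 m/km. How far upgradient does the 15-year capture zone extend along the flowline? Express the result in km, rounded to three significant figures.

Darcy flux q = K·i = 195 × 0.0071 = 1.385 m/d
Seepage velocity v = q / n = 1.385 / 0.29 = 4.774 m/d
T = 15 yr × 365 = 5475 d
L = v × T = 4.774 × 5475 = 26140 m
   = 26.1 km

26.1 km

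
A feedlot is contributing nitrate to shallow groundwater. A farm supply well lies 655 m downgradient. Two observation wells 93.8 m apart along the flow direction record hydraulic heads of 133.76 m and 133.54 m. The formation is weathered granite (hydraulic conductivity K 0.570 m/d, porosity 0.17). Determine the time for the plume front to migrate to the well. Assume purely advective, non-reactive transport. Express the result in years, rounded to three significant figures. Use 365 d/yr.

228 years

Hydraulic gradient i = (133.76 − 133.54) / 93.8 = 0.22 / 93.8 = 0.002345
q = Ki = 0.570 × 0.002345 = 0.001337 m/d
Average linear velocity = 0.001337 / 0.17 = 0.007864 m/d
t = L / v = 655 / 0.007864 = 83290 d
   = 83290 / 365 = 228 yr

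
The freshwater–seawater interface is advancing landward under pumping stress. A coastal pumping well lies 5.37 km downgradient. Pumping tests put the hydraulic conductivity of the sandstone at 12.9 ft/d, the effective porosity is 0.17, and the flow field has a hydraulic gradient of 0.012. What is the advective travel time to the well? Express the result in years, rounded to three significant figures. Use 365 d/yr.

53.0 years

K = 12.9 ft/d × 0.3048 = 3.932 m/d
Darcy flux q = K·i = 3.932 × 0.012 = 0.04718 m/d
Seepage velocity v = q / n = 0.04718 / 0.17 = 0.2775 m/d
L = 5.37 km = 5370 m
t = L / v = 5370 / 0.2775 = 19350 d
   = 19350 / 365 = 53.0 yr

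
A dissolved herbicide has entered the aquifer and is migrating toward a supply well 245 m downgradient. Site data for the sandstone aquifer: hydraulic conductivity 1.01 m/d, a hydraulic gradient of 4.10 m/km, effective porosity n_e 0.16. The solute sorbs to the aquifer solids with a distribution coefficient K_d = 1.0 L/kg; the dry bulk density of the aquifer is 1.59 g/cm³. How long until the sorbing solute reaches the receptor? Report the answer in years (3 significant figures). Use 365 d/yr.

284 years

q = Ki = 1.01 × 0.0041 = 0.004141 m/d
Average linear velocity = 0.004141 / 0.16 = 0.02588 m/d
Retardation R = 1 + ρ_b·K_d/n = 1 + 1.59×1.0/0.16 = 10.94
Contaminant velocity v_c = v/R = 0.02588/10.94 = 0.002366 m/d
t = L/v_c = 245/0.002366 = 103500 d
   = 103500/365 = 284 yr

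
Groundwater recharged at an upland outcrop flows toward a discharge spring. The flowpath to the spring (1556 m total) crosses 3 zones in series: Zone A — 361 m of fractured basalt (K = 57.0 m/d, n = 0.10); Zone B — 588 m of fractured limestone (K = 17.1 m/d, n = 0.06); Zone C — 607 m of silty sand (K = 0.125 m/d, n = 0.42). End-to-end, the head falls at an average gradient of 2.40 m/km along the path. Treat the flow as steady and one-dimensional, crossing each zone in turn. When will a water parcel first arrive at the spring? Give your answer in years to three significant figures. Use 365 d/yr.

1170 years

For zones in series the flux q is common to all zones; the equivalent conductivity is the harmonic (thickness-weighted) mean, K_eq = L_total / Σ(L_j/K_j).
Σ(L/K) = 361/57.0 + 588/17.1 + 607/0.125 = 6.333 + 34.39 + 4856 = 4897 d
K_eq = L_total / Σ(L/K) = 1556 / 4897 = 0.3178 m/d
q = K_eq · i = 0.3178 × 0.0024 = 7.626e-4 m/d (same in every zone)
Zone A: v = q/n = 7.626e-4/0.10 = 0.007626 m/d → t_A = 361/0.007626 = 47340 d
Zone B: v = q/n = 7.626e-4/0.06 = 0.01271 m/d → t_B = 588/0.01271 = 46260 d
Zone C: v = q/n = 7.626e-4/0.42 = 0.001816 m/d → t_C = 607/0.001816 = 334300 d
Total t = 47340 + 46260 + 334300 = 427900 d
   = 427900 / 365 = 1170 yr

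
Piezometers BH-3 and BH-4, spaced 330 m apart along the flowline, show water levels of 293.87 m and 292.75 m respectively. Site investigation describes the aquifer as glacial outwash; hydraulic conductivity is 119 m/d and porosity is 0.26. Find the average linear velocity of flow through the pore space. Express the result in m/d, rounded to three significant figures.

1.55 m/d

Hydraulic gradient i = (293.87 − 292.75) / 330 = 1.12 / 330 = 0.003394
Specific discharge q = 119 × 0.003394 = 0.4039 m/d
Average linear velocity = 0.4039 / 0.26 = 1.553 m/d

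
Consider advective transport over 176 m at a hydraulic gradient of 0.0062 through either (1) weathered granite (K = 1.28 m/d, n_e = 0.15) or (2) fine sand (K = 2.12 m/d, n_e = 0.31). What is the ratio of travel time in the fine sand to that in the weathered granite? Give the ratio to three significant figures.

Unit 1 (weathered granite): v = 1.28×0.0062/0.15 = 0.05291 m/d, t = 176/0.05291 = 3327 d
Unit 2 (fine sand): v = 2.12×0.0062/0.31 = 0.04240 m/d, t = 176/0.04240 = 4151 d
t(fine sand) / t(weathered granite) = 4151/3327 = 1.25

1.25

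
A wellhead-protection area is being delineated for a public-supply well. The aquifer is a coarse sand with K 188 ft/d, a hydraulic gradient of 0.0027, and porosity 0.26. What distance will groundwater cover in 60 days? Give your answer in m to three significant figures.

K = 188 ft/d × 0.3048 = 57.30 m/d
Darcy flux q = K·i = 57.30 × 0.0027 = 0.1547 m/d
Average linear velocity = 0.1547 / 0.26 = 0.5951 m/d
L = v × T = 0.5951 × 60 = 35.70 m

35.7 m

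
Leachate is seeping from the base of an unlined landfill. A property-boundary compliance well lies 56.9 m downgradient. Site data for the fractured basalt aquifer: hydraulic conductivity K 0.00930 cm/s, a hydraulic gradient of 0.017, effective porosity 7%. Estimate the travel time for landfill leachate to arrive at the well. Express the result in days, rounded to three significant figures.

29.2 days

K = 0.00930 cm/s × 864 = 8.035 m/d
Darcy flux q = K·i = 8.035 × 0.017 = 0.1366 m/d
v = Ki/n = 8.035·0.017/0.07 = 1.951 m/d
t = L / v = 56.9 / 1.951 = 29.16 d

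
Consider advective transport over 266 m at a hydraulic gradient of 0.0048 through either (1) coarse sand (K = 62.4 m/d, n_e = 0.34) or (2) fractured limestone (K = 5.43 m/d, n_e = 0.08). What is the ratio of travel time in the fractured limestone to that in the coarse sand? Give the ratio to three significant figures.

Unit 1 (coarse sand): v = 62.4×0.0048/0.34 = 0.8809 m/d, t = 266/0.8809 = 301.9 d
Unit 2 (fractured limestone): v = 5.43×0.0048/0.08 = 0.3258 m/d, t = 266/0.3258 = 816.5 d
t(fractured limestone) / t(coarse sand) = 816.5/301.9 = 2.70

2.70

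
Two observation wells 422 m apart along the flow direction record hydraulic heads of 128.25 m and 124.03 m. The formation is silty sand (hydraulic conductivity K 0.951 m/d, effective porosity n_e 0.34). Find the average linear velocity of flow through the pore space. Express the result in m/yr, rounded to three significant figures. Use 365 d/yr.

Hydraulic gradient i = (128.25 − 124.03) / 422 = 4.22 / 422 = 0.01000
Specific discharge q = 0.951 × 0.01000 = 0.009510 m/d
Average linear velocity = 0.009510 / 0.34 = 0.02797 m/d
   = 0.02797 × 365 = 10.2 m/yr

10.2 m/yr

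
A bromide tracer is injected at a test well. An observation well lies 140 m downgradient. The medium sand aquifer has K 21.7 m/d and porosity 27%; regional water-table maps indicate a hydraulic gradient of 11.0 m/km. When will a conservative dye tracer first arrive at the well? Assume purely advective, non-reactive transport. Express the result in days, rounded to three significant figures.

Darcy flux q = K·i = 21.7 × 0.011 = 0.2387 m/d
v = Ki/n = 21.7·0.011/0.27 = 0.8841 m/d
t = L / v = 140 / 0.8841 = 158.4 d

158 days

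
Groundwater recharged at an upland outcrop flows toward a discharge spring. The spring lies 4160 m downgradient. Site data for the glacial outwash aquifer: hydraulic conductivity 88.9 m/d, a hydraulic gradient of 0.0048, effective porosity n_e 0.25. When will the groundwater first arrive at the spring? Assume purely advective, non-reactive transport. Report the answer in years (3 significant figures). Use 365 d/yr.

6.68 years

Darcy flux q = K·i = 88.9 × 0.0048 = 0.4267 m/d
v_s = q/n_e = 0.4267/0.25 = 1.707 m/d
t = L / v = 4160 / 1.707 = 2437 d
   = 2437 / 365 = 6.68 yr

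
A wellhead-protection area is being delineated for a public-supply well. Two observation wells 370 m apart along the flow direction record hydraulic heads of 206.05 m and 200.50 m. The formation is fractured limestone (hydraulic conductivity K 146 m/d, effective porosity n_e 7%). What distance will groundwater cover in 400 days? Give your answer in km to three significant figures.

Hydraulic gradient i = (206.05 − 200.50) / 370 = 5.55 / 370 = 0.01500
q = Ki = 146 × 0.01500 = 2.190 m/d
Average linear velocity = 2.190 / 0.07 = 31.29 m/d
L = v × T = 31.29 × 400 = 12510 m
   = 12.5 km

12.5 km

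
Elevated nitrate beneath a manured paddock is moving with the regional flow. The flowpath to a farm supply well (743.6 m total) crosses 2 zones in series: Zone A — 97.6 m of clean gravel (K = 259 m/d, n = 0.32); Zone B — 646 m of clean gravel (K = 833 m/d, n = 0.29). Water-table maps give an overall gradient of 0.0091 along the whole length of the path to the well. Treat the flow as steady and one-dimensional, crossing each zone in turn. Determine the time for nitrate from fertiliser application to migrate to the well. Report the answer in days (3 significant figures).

Steady 1-D flow in series ⇒ the Darcy flux q is identical in every zone and the zone head losses add (resistances L/K in series).
Σ(L/K) = 97.6/259 + 646/833 = 0.3768 + 0.7755 = 1.152 d
K_eq = L_total / Σ(L/K) = 743.6 / 1.152 = 645.3 m/d
q = K_eq · i = 645.3 × 0.0091 = 5.872 m/d (same in every zone)
Zone A: v = q/n = 5.872/0.32 = 18.35 m/d → t_A = 97.6/18.35 = 5.319 d
Zone B: v = q/n = 5.872/0.29 = 20.25 m/d → t_B = 646/20.25 = 31.90 d
Total t = 5.319 + 31.90 = 37.22 d

37.2 days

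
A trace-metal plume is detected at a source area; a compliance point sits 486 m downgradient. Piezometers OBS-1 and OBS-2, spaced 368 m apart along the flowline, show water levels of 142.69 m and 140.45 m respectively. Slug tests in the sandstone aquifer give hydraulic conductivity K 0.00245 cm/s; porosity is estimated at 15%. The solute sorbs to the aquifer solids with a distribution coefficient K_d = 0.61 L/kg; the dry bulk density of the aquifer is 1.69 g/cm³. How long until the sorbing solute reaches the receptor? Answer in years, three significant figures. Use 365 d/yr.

122 years

Hydraulic gradient i = (142.69 − 140.45) / 368 = 2.24 / 368 = 0.006087
K = 0.00245 cm/s × 864 = 2.117 m/d
Darcy flux q = K·i = 2.117 × 0.006087 = 0.01288 m/d
Seepage velocity v = q / n = 0.01288 / 0.15 = 0.08590 m/d
Retardation R = 1 + ρ_b·K_d/n = 1 + 1.69×0.61/0.15 = 7.873
Contaminant velocity v_c = v/R = 0.08590/7.873 = 0.01091 m/d
t = L/v_c = 486/0.01091 = 44540 d
   = 44540/365 = 122 yr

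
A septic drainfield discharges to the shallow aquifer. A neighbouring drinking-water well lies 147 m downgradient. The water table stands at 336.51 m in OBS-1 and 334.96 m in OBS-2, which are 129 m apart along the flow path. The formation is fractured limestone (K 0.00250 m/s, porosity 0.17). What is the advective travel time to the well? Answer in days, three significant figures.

9.63 days

Hydraulic gradient i = (336.51 − 334.96) / 129 = 1.55 / 129 = 0.01202
K = 0.00250 m/s × 86400 s/d = 216.0 m/d
q = Ki = 216.0 × 0.01202 = 2.595 m/d
v_s = q/n_e = 2.595/0.17 = 15.27 m/d
t = L / v = 147 / 15.27 = 9.629 d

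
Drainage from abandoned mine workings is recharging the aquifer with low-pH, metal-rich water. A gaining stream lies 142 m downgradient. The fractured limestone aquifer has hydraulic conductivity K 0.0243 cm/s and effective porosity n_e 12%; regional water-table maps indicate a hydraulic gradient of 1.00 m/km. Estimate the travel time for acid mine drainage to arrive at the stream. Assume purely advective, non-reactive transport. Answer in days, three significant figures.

812 days

K = 0.0243 cm/s × 864 = 21.00 m/d
Specific discharge q = 21.00 × 0.0010 = 0.02100 m/d
Seepage velocity v = q / n = 0.02100 / 0.12 = 0.1750 m/d
t = L / v = 142 / 0.1750 = 811.6 d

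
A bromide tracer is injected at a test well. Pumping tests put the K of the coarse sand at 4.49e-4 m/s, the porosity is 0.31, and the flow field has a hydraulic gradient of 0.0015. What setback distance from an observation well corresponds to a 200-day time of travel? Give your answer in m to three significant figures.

37.5 m

K = 4.49e-4 m/s × 86400 s/d = 38.79 m/d
q = Ki = 38.79 × 0.0015 = 0.05819 m/d
v_s = q/n_e = 0.05819/0.31 = 0.1877 m/d
L = v × T = 0.1877 × 200 = 37.54 m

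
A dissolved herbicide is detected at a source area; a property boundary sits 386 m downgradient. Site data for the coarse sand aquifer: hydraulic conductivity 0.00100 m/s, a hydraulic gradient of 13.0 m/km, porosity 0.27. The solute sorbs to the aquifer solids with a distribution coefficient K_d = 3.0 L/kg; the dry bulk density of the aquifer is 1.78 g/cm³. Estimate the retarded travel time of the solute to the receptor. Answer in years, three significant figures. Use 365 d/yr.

K = 0.00100 m/s × 86400 s/d = 86.40 m/d
Specific discharge q = 86.40 × 0.013 = 1.123 m/d
Average linear velocity = 1.123 / 0.27 = 4.160 m/d
Retardation R = 1 + ρ_b·K_d/n = 1 + 1.78×3.0/0.27 = 20.78
Contaminant velocity v_c = v/R = 4.160/20.78 = 0.2002 m/d
t = L/v_c = 386/0.2002 = 1928 d
   = 1928/365 = 5.28 yr

5.28 years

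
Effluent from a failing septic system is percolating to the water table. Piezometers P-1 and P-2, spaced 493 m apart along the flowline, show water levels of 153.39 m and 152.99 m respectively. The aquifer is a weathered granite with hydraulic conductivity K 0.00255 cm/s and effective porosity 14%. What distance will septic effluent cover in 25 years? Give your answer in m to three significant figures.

Hydraulic gradient i = (153.39 − 152.99) / 493 = 0.40 / 493 = 8.114e-4
K = 0.00255 cm/s × 864 = 2.203 m/d
Darcy flux q = K·i = 2.203 × 8.114e-4 = 0.001788 m/d
Average linear velocity = 0.001788 / 0.14 = 0.01277 m/d
T = 25 yr × 365 = 9125 d
L = v × T = 0.01277 × 9125 = 116.5 m

117 m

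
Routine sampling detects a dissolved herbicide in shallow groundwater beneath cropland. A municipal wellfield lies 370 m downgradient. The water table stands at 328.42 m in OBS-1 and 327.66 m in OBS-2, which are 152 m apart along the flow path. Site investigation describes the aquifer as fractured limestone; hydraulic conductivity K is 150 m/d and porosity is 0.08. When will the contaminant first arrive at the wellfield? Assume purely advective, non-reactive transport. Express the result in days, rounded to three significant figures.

39.5 days

Hydraulic gradient i = (328.42 − 327.66) / 152 = 0.76 / 152 = 0.005000
Darcy flux q = K·i = 150 × 0.005000 = 0.7500 m/d
v_s = q/n_e = 0.7500/0.08 = 9.375 m/d
t = L / v = 370 / 9.375 = 39.47 d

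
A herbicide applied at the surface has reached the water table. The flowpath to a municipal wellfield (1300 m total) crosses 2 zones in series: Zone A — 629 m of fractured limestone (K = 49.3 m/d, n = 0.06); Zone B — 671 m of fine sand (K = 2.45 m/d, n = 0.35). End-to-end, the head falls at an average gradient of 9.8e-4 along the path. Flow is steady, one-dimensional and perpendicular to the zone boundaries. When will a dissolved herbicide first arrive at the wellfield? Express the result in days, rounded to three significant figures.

Continuity: the same q passes through each zone, so ΔH = q·Σ(L_j/K_j) — the zones act as resistances in series.
Σ(L/K) = 629/49.3 + 671/2.45 = 12.76 + 273.9 = 286.6 d
K_eq = L_total / Σ(L/K) = 1300 / 286.6 = 4.535 m/d
q = K_eq · i = 4.535 × 9.8e-4 = 0.004445 m/d (same in every zone)
Zone A: v = q/n = 0.004445/0.06 = 0.07408 m/d → t_A = 629/0.07408 = 8491 d
Zone B: v = q/n = 0.004445/0.35 = 0.01270 m/d → t_B = 671/0.01270 = 52840 d
Total t = 8491 + 52840 = 61330 d

61300 days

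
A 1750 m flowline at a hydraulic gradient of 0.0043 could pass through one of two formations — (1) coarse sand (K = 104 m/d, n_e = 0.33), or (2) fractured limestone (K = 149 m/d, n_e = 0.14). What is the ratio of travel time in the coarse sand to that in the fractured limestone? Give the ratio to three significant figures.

Unit 1 (coarse sand): v = 104×0.0043/0.33 = 1.355 m/d, t = 1750/1.355 = 1291 d
Unit 2 (fractured limestone): v = 149×0.0043/0.14 = 4.576 m/d, t = 1750/4.576 = 382.4 d
t(coarse sand) / t(fractured limestone) = 1291/382.4 = 3.38

3.38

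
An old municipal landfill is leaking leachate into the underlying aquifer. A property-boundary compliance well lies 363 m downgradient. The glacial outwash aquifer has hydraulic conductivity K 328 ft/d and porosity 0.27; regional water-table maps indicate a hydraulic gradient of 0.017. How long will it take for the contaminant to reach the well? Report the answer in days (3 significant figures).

57.7 days

K = 328 ft/d × 0.3048 = 99.97 m/d
q = Ki = 99.97 × 0.017 = 1.700 m/d
Seepage velocity v = q / n = 1.700 / 0.27 = 6.295 m/d
t = L / v = 363 / 6.295 = 57.67 d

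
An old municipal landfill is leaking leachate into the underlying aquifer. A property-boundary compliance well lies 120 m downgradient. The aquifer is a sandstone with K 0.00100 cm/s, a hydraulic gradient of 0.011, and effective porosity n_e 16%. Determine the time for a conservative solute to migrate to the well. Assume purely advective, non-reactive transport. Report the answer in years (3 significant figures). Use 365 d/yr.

5.53 years

K = 0.00100 cm/s × 864 = 0.8640 m/d
Darcy flux q = K·i = 0.8640 × 0.011 = 0.009504 m/d
v_s = q/n_e = 0.009504/0.16 = 0.05940 m/d
t = L / v = 120 / 0.05940 = 2020 d
   = 2020 / 365 = 5.53 yr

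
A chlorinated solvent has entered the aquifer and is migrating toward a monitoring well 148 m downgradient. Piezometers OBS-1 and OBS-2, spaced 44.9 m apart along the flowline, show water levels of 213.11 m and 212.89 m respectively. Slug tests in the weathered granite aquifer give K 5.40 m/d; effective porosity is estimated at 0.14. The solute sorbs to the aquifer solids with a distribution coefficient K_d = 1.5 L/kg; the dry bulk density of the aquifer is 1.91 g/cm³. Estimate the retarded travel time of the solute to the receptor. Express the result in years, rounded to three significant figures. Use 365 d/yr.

Hydraulic gradient i = (213.11 − 212.89) / 44.9 = 0.22 / 44.9 = 0.004900
q = Ki = 5.40 × 0.004900 = 0.02646 m/d
Seepage velocity v = q / n = 0.02646 / 0.14 = 0.1890 m/d
Retardation R = 1 + ρ_b·K_d/n = 1 + 1.91×1.5/0.14 = 21.46
Contaminant velocity v_c = v/R = 0.1890/21.46 = 0.008805 m/d
t = L/v_c = 148/0.008805 = 16810 d
   = 16810/365 = 46.1 yr

46.1 years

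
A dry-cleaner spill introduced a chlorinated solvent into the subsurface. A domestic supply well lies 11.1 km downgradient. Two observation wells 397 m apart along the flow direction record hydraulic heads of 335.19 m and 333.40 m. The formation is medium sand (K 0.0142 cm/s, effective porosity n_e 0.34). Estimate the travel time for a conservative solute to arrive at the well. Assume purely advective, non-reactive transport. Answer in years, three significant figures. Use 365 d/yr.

Hydraulic gradient i = (335.19 − 333.40) / 397 = 1.79 / 397 = 0.004509
K = 0.0142 cm/s × 864 = 12.27 m/d
Darcy flux q = K·i = 12.27 × 0.004509 = 0.05532 m/d
Average linear velocity = 0.05532 / 0.34 = 0.1627 m/d
L = 11.1 km = 11100 m
t = L / v = 11100 / 0.1627 = 68220 d
   = 68220 / 365 = 187 yr

187 years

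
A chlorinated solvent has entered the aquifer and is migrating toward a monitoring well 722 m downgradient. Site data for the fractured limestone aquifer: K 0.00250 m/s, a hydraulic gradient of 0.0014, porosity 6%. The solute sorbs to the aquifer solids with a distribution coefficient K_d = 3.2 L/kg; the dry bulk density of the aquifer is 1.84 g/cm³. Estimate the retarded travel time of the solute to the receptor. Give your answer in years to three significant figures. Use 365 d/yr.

38.9 years

K = 0.00250 m/s × 86400 s/d = 216.0 m/d
Specific discharge q = 216.0 × 0.0014 = 0.3024 m/d
v = Ki/n = 216.0·0.0014/0.06 = 5.040 m/d
Retardation R = 1 + ρ_b·K_d/n = 1 + 1.84×3.2/0.06 = 99.13
Contaminant velocity v_c = v/R = 5.040/99.13 = 0.05084 m/d
t = L/v_c = 722/0.05084 = 14200 d
   = 14200/365 = 38.9 yr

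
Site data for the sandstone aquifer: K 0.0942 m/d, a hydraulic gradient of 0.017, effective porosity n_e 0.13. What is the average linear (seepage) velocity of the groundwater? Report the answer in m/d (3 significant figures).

0.0123 m/d

Darcy flux q = K·i = 0.0942 × 0.017 = 0.001601 m/d
Average linear velocity = 0.001601 / 0.13 = 0.01232 m/d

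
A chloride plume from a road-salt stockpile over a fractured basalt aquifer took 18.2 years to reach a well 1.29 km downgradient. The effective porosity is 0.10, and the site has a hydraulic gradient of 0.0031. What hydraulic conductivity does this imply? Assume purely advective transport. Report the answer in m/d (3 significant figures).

t = 18.2 years = 6643 d
L = 1.29 km = 1290 m
v = L / t = 1290 / 6643 = 0.1942 m/d
K = v · n / i = 0.1942 × 0.10 / 0.0031 = 6.26 m/d

6.26 m/d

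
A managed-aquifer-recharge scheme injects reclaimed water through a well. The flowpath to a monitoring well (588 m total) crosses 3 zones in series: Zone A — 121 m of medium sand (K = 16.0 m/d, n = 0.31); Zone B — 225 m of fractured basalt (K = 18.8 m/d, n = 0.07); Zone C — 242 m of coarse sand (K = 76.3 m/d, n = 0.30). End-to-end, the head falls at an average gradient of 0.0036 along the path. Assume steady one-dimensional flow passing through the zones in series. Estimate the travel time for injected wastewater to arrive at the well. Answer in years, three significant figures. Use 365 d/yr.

Steady 1-D flow in series ⇒ the Darcy flux q is identical in every zone and the zone head losses add (resistances L/K in series).
Σ(L/K) = 121/16.0 + 225/18.8 + 242/76.3 = 7.563 + 11.97 + 3.172 = 22.70 d
K_eq = L_total / Σ(L/K) = 588 / 22.70 = 25.90 m/d
q = K_eq · i = 25.90 × 0.0036 = 0.09324 m/d (same in every zone)
Zone A: v = q/n = 0.09324/0.31 = 0.3008 m/d → t_A = 121/0.3008 = 402.3 d
Zone B: v = q/n = 0.09324/0.07 = 1.332 m/d → t_B = 225/1.332 = 168.9 d
Zone C: v = q/n = 0.09324/0.30 = 0.3108 m/d → t_C = 242/0.3108 = 778.6 d
Total t = 402.3 + 168.9 + 778.6 = 1350 d
   = 1350 / 365 = 3.70 yr

3.70 years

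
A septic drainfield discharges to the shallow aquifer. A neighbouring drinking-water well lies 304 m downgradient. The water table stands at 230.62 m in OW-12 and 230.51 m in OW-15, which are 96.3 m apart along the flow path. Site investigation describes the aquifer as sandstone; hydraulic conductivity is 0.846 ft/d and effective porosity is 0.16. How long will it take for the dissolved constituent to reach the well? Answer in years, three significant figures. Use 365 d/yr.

Hydraulic gradient i = (230.62 − 230.51) / 96.3 = 0.11 / 96.3 = 0.001142
K = 0.846 ft/d × 0.3048 = 0.2579 m/d
Darcy flux q = K·i = 0.2579 × 0.001142 = 2.945e-4 m/d
Seepage velocity v = q / n = 2.945e-4 / 0.16 = 0.001841 m/d
t = L / v = 304 / 0.001841 = 165100 d
   = 165100 / 365 = 452 yr

452 years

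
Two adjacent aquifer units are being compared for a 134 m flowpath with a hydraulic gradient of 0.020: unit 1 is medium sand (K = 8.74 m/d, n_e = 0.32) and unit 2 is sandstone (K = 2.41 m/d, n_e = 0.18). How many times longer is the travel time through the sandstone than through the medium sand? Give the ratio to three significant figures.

Unit 1 (medium sand): v = 8.74×0.020/0.32 = 0.5463 m/d, t = 134/0.5463 = 245.3 d
Unit 2 (sandstone): v = 2.41×0.020/0.18 = 0.2678 m/d, t = 134/0.2678 = 500.4 d
t(sandstone) / t(medium sand) = 500.4/245.3 = 2.04

2.04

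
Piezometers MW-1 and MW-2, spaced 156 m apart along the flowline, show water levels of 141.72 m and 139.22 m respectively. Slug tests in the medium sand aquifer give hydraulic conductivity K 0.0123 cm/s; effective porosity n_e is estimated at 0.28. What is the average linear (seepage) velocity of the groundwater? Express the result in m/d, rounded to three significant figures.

Hydraulic gradient i = (141.72 − 139.22) / 156 = 2.50 / 156 = 0.01603
K = 0.0123 cm/s × 864 = 10.63 m/d
q = Ki = 10.63 × 0.01603 = 0.1703 m/d
v_s = q/n_e = 0.1703/0.28 = 0.6082 m/d

0.608 m/d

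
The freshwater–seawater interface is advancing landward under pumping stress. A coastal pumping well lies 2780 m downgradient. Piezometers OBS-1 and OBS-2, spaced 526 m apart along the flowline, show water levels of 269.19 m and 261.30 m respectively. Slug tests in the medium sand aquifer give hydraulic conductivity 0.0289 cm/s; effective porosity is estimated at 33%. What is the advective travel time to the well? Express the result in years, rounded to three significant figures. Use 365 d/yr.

Hydraulic gradient i = (269.19 − 261.30) / 526 = 7.89 / 526 = 0.01500
K = 0.0289 cm/s × 864 = 24.97 m/d
Darcy flux q = K·i = 24.97 × 0.01500 = 0.3745 m/d
v_s = q/n_e = 0.3745/0.33 = 1.135 m/d
t = L / v = 2780 / 1.135 = 2449 d
   = 2449 / 365 = 6.71 yr

6.71 years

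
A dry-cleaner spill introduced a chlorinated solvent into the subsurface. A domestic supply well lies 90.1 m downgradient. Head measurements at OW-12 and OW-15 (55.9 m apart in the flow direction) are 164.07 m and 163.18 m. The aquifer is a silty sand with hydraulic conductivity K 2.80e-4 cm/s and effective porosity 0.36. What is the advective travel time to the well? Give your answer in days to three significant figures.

Hydraulic gradient i = (164.07 − 163.18) / 55.9 = 0.89 / 55.9 = 0.01592
K = 2.80e-4 cm/s × 864 = 0.2419 m/d
Specific discharge q = 0.2419 × 0.01592 = 0.003852 m/d
v_s = q/n_e = 0.003852/0.36 = 0.01070 m/d
t = L / v = 90.1 / 0.01070 = 8421 d

8420 days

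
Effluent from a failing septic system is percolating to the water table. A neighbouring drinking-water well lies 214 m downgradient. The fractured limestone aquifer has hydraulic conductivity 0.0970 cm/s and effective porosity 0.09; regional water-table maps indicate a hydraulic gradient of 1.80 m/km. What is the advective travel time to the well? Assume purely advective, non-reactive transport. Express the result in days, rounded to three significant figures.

128 days

K = 0.0970 cm/s × 864 = 83.81 m/d
Specific discharge q = 83.81 × 0.0018 = 0.1509 m/d
Seepage velocity v = q / n = 0.1509 / 0.09 = 1.676 m/d
t = L / v = 214 / 1.676 = 127.7 d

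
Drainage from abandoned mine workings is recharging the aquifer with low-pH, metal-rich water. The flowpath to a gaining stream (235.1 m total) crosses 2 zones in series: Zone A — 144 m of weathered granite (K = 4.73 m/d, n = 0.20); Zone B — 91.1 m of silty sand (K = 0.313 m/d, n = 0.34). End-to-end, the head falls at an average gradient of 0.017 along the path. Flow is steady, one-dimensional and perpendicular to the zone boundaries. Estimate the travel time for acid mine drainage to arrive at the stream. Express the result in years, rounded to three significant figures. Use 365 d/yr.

13.2 years

Steady 1-D flow in series ⇒ the Darcy flux q is identical in every zone and the zone head losses add (resistances L/K in series).
Σ(L/K) = 144/4.73 + 91.1/0.313 = 30.44 + 291.1 = 321.5 d
K_eq = L_total / Σ(L/K) = 235.1 / 321.5 = 0.7313 m/d
q = K_eq · i = 0.7313 × 0.017 = 0.01243 m/d (same in every zone)
Zone A: v = q/n = 0.01243/0.20 = 0.06216 m/d → t_A = 144/0.06216 = 2317 d
Zone B: v = q/n = 0.01243/0.34 = 0.03656 m/d → t_B = 91.1/0.03656 = 2492 d
Total t = 2317 + 2492 = 4808 d
   = 4808 / 365 = 13.2 yr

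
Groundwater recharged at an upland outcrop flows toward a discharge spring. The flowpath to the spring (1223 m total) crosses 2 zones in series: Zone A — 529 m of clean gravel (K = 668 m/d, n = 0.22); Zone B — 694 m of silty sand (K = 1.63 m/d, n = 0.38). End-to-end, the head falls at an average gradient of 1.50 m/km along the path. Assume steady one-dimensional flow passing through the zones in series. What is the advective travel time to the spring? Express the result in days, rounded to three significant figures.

Steady 1-D flow in series ⇒ the Darcy flux q is identical in every zone and the zone head losses add (resistances L/K in series).
Σ(L/K) = 529/668 + 694/1.63 = 0.7919 + 425.8 = 426.6 d
K_eq = L_total / Σ(L/K) = 1223 / 426.6 = 2.867 m/d
q = K_eq · i = 2.867 × 0.0015 = 0.004301 m/d (same in every zone)
Zone A: v = q/n = 0.004301/0.22 = 0.01955 m/d → t_A = 529/0.01955 = 27060 d
Zone B: v = q/n = 0.004301/0.38 = 0.01132 m/d → t_B = 694/0.01132 = 61320 d
Total t = 27060 + 61320 = 88380 d

88400 days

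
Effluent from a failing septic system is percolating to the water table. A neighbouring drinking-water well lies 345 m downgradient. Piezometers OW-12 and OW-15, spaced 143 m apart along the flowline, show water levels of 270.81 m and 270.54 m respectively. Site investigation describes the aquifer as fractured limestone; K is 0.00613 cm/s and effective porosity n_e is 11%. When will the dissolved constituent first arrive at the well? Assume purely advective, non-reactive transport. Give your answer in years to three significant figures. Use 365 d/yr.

Hydraulic gradient i = (270.81 − 270.54) / 143 = 0.27 / 143 = 0.001888
K = 0.00613 cm/s × 864 = 5.296 m/d
Darcy flux q = K·i = 5.296 × 0.001888 = 0.01000 m/d
v = Ki/n = 5.296·0.001888/0.11 = 0.09091 m/d
t = L / v = 345 / 0.09091 = 3795 d
   = 3795 / 365 = 10.4 yr

10.4 years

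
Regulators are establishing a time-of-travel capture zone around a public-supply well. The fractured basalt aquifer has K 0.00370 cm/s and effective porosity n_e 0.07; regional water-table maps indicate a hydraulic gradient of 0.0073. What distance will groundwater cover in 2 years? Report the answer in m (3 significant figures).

K = 0.00370 cm/s × 864 = 3.197 m/d
q = Ki = 3.197 × 0.0073 = 0.02334 m/d
Seepage velocity v = q / n = 0.02334 / 0.07 = 0.3334 m/d
T = 2 yr × 365 = 730 d
L = v × T = 0.3334 × 730 = 243.4 m

243 m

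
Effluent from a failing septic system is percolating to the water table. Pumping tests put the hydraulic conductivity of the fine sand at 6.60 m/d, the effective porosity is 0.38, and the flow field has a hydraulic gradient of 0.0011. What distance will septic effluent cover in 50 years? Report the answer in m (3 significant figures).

349 m

Specific discharge q = 6.60 × 0.0011 = 0.007260 m/d
Average linear velocity = 0.007260 / 0.38 = 0.01911 m/d
T = 50 yr × 365 = 18250 d
L = v × T = 0.01911 × 18250 = 348.7 m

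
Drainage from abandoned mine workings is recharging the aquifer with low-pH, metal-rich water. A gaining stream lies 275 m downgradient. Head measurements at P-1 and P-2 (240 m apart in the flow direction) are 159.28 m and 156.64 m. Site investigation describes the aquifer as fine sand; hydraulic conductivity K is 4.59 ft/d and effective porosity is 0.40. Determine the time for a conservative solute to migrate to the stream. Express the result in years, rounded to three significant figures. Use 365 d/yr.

19.6 years

Hydraulic gradient i = (159.28 − 156.64) / 240 = 2.64 / 240 = 0.01100
K = 4.59 ft/d × 0.3048 = 1.399 m/d
q = Ki = 1.399 × 0.01100 = 0.01539 m/d
v_s = q/n_e = 0.01539/0.40 = 0.03847 m/d
t = L / v = 275 / 0.03847 = 7148 d
   = 7148 / 365 = 19.6 yr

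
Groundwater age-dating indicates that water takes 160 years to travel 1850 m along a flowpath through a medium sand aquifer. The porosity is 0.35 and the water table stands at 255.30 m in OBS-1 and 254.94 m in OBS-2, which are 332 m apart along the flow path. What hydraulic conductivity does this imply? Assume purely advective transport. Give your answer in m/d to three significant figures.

10.2 m/d

Hydraulic gradient i = (255.30 − 254.94) / 332 = 0.36 / 332 = 0.001084
t = 160 years = 58400 d
v = L / t = 1850 / 58400 = 0.03168 m/d
K = v · n / i = 0.03168 × 0.35 / 0.001084 = 10.2 m/d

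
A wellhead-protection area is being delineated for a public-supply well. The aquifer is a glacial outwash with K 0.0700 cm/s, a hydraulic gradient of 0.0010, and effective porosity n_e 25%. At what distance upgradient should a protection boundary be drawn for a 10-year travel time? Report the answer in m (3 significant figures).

883 m

K = 0.0700 cm/s × 864 = 60.48 m/d
Specific discharge q = 60.48 × 0.0010 = 0.06048 m/d
v = Ki/n = 60.48·0.0010/0.25 = 0.2419 m/d
T = 10 yr × 365 = 3650 d
L = v × T = 0.2419 × 3650 = 883.0 m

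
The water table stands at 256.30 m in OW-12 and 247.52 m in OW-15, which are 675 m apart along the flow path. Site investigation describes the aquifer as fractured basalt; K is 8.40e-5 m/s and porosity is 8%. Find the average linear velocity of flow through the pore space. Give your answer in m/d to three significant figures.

1.18 m/d

Hydraulic gradient i = (256.30 − 247.52) / 675 = 8.78 / 675 = 0.01301
K = 8.40e-5 m/s × 86400 s/d = 7.258 m/d
q = Ki = 7.258 × 0.01301 = 0.09440 m/d
v = Ki/n = 7.258·0.01301/0.08 = 1.180 m/d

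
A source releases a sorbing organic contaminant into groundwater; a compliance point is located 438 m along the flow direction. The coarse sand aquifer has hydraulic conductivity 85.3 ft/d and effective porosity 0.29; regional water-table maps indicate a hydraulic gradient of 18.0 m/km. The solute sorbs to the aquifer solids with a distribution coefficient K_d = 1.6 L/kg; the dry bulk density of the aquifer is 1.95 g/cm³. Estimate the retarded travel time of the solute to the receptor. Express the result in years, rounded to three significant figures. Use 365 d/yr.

K = 85.3 ft/d × 0.3048 = 26.00 m/d
Specific discharge q = 26.00 × 0.018 = 0.4680 m/d
Average linear velocity = 0.4680 / 0.29 = 1.614 m/d
Retardation R = 1 + ρ_b·K_d/n = 1 + 1.95×1.6/0.29 = 11.76
Contaminant velocity v_c = v/R = 1.614/11.76 = 0.1372 m/d
t = L/v_c = 438/0.1372 = 3191 d
   = 3191/365 = 8.74 yr

8.74 years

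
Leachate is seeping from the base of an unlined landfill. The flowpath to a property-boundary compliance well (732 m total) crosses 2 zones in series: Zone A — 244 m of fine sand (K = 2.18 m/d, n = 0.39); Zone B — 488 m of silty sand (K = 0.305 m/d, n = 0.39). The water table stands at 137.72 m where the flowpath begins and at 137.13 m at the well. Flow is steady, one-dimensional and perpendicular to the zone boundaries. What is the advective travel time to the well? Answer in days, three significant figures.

828000 days

Total head drop ΔH = 137.72 − 137.13 = 0.59 m
Steady 1-D flow in series ⇒ the Darcy flux q is identical in every zone and the zone head losses add (resistances L/K in series).
Σ(L/K) = 244/2.18 + 488/0.305 = 111.9 + 1600 = 1712 d
q = ΔH / Σ(L/K) = 0.59 / 1712 = 3.446e-4 m/d (same in every zone)
Zone A: v = q/n = 3.446e-4/0.39 = 8.837e-4 m/d → t_A = 244/8.837e-4 = 276100 d
Zone B: v = q/n = 3.446e-4/0.39 = 8.837e-4 m/d → t_B = 488/8.837e-4 = 552200 d
Total t = 276100 + 552200 = 828300 d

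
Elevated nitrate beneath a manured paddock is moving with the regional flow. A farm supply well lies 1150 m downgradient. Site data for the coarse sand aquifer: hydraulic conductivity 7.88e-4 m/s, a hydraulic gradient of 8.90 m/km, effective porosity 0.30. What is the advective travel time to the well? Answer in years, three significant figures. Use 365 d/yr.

K = 7.88e-4 m/s × 86400 s/d = 68.08 m/d
q = Ki = 68.08 × 0.0089 = 0.6059 m/d
v_s = q/n_e = 0.6059/0.30 = 2.020 m/d
t = L / v = 1150 / 2.020 = 569.4 d
   = 569.4 / 365 = 1.56 yr

1.56 years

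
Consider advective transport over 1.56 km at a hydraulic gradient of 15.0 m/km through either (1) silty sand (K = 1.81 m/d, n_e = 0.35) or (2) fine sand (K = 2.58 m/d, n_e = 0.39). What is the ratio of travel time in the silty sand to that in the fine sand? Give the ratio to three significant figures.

Unit 1 (silty sand): v = 1.81×0.015/0.35 = 0.07757 m/d, t = 1560/0.07757 = 20110 d
Unit 2 (fine sand): v = 2.58×0.015/0.39 = 0.09923 m/d, t = 1560/0.09923 = 15720 d
t(silty sand) / t(fine sand) = 20110/15720 = 1.28

1.28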